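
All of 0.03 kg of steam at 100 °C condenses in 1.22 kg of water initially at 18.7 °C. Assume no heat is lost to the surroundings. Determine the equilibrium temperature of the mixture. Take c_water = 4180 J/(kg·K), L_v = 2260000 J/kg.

Energy conservation, ΣQ = 0:
latent heat released on condensation: 0.03×2260000 = 67800; condensed water 100 °C→T: 125.4(T − 100); water warms: 1.22×4180×(T − 18.7) = 5099.6(T − 18.7)
5225 T = 67800 + 12540 + 95363 = 175703
T ≈ 33.63 °C, under the boiling point, so the assumption holds.

T_f ≈ 33.6 °C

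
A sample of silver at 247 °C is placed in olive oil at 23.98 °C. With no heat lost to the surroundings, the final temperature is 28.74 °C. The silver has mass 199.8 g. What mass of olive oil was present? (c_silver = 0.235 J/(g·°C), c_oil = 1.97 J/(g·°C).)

m ≈ 1090 g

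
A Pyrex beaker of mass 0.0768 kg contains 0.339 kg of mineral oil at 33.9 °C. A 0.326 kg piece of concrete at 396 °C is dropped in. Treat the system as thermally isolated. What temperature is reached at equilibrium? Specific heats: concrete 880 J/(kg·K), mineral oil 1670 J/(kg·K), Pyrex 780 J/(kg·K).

T_f ≈ 147.7 °C

Setting the total heat transfer to zero:
0.326·880·(T − 396) + 0.339·1670·(T − 33.9) + 0.0768·780·(T − 33.9) = 0
912.91 T = 134827
T ≈ 147.69 °C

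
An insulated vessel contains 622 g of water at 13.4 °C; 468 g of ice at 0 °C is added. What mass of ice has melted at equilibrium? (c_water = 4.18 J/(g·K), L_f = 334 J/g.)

m_melted ≈ 104 g

Water can give up m c ΔT = 622·4.18·13.4 = 34839 J before reaching 0 °C.
To melt every bit of ice: 468·334 = 156312 J.
34839 J < 156312 J, so only part of the ice melts and the system sits at 0 °C.
m_melt = 34839 / L_f = 104.3 g.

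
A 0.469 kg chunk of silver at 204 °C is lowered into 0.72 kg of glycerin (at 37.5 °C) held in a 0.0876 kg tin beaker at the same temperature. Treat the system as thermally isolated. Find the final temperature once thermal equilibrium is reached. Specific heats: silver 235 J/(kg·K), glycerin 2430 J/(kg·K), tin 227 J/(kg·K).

Let T be the final temperature. ΣQ_i = 0:
0.469*235*(T − 204) + 0.72*2430*(T − 37.5) + 0.0876*227*(T − 37.5) = 0
110.21(T − 204) + 1749.6(T − 37.5) + 19.89(T − 37.5) = 0
(110.21 + 1749.6 + 19.89) T = 110.21*204 + 1749.6*37.5 + 19.89*37.5
T ≈ 47.26 °C

T_f ≈ 47.3 °C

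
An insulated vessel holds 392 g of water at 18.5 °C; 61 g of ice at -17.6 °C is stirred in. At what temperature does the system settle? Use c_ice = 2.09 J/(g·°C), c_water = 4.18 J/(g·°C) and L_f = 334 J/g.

T_f ≈ 4.1 °C

Heat gained plus heat lost sum to zero:
ice -17.6→0 °C: 61·2.09·17.6 = 2243.8; melt ice: 61·334 = 20374; meltwater 0→T: 61·4.18·T = 254.98 T; water cools: 392·4.18·(T − 18.5) = 1638.6(T − 18.5)
1893.5 T = 30313 − 22618 = 7695.5
T ≈ 4.06 °C — above 0 °C, consistent with complete melting.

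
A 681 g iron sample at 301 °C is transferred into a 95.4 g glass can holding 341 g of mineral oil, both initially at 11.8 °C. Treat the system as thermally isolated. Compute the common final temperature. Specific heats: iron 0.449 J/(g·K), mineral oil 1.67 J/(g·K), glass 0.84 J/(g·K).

T_f ≈ 104.4 °C

Energy conservation, ΣQ = 0:
681×0.449×(T − 301) + 341×1.67×(T − 11.8) + 95.4×0.84×(T − 11.8) = 0
(305.77 + 569.47 + 80.14) T = 305.77×301 + 569.47×11.8 + 80.14×11.8
T = 99702/955.38 ≈ 104.36 °C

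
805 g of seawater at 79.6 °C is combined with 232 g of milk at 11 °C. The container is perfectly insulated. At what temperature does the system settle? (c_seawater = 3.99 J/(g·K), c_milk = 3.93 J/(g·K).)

T_f is the heat-capacity-weighted average of the initial temperatures:
T_f = (3212·79.6 + 911.76·11) / (3212 + 911.76)
    = 265701 / 4123.7 ≈ 64.43 °C

T_f ≈ 64.4 °C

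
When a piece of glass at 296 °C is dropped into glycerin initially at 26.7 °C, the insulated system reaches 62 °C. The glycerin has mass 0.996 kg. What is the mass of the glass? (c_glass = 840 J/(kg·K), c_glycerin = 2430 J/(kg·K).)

m ≈ 0.435 kg

Heat lost by the glass = heat gained by the glycerin:
m·840·(296 − 62) = 0.996·2430·(62 − 26.7)
196560 m = 85436  ⇒  m ≈ 0.4347 kg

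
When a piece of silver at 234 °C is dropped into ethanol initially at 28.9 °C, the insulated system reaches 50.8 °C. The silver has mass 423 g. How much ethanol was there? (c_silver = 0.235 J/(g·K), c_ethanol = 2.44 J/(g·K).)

Let T be the final temperature. ΣQ_i = 0:
423×0.235×(50.8 − 234) + m×2.44×(50.8 − 28.9) = 0
53.44 m = 18211
m = 18211/53.44 ≈ 340.8 g

m ≈ 341 g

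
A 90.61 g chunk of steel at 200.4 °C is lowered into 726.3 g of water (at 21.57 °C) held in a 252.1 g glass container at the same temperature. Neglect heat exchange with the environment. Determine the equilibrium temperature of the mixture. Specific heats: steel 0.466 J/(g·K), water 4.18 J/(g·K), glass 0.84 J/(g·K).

T_f ≈ 23.9 °C

T_f is the heat-capacity-weighted average of the initial temperatures:
T_f = (42.22·200.4 + 3035.9·21.57 + 211.76·21.57) / (42.22 + 3035.9 + 211.76)
    = 78515 / 3289.9 ≈ 23.87 °C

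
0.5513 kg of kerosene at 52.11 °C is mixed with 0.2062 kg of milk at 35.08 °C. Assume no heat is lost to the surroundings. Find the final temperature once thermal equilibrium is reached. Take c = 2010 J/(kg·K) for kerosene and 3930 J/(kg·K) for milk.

Set heat shed by the hot body equal to heat absorbed by the cold body:
0.5513×2010×(52.11 − T) = 0.2062×3930×(T − 35.08)
1108.1(52.11 − T) = 810.37(T − 35.08)
1918.5 T = 86171  ⇒  T ≈ 44.92 °C

T_f ≈ 44.9 °C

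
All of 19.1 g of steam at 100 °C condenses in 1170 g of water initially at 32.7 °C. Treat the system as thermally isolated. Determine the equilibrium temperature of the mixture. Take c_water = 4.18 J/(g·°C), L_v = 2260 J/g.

T_f ≈ 42.5 °C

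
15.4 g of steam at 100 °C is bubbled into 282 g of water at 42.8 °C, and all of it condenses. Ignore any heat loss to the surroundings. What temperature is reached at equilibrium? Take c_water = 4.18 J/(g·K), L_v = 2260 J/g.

T_f ≈ 73.8 °C

Setting the total heat transfer to zero:
steam→water at 100 °C releases m L_v = 15.4×2260 = 34804
  condensate cools 100→T: 15.4×4.18×(T − 100) = 64.37(T − 100)
  water warms: 282×4.18×(T − 42.8) = 1178.8(T − 42.8)
1243.1 T = 34804 + 6437.2 + 50451 = 91692
T ≈ 73.76 °C, under the boiling point, so the assumption holds.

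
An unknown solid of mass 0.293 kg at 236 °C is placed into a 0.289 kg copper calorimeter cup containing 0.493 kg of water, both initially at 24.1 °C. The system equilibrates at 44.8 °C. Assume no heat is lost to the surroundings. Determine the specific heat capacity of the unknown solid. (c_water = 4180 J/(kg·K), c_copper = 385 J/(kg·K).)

c ≈ 803 J/(kg·K)

Conservation of energy gives ΣQ = 0:
0.293×c×(44.8 − 236) + 0.493×4180×(44.8 − 24.1) + 0.289×385×(44.8 − 24.1) = 0
-56.02 c = -44961
c = -44961/-56.02 ≈ 802.6 J/(kg·K)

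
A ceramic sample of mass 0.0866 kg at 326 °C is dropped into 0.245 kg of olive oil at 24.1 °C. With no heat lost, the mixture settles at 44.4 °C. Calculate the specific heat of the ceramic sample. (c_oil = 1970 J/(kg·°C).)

Heat lost by the ceramic sample = heat gained by the oil:
0.0866×c×(326 − 44.4) = 0.245×1970×(44.4 − 24.1)
24.39 c = 9797.8  ⇒  c ≈ 401.8 J/(kg·°C)

c ≈ 402 J/(kg·°C)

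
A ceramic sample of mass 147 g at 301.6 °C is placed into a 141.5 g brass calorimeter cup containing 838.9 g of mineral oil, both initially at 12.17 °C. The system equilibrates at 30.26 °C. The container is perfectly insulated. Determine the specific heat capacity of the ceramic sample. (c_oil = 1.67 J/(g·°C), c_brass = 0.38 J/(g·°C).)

c ≈ 0.66 J/(g·°C)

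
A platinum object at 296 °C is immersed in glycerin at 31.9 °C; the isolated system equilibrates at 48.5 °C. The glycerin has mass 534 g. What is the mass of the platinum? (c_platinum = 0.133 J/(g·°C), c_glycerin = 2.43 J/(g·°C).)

m ≈ 654 g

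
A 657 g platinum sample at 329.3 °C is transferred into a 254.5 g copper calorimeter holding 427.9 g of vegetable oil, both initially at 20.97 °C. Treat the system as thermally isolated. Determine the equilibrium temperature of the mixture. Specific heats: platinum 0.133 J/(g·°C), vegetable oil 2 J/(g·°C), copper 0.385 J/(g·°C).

Conservation of energy gives ΣQ = 0:
657·0.133·(T − 329.3) + 427.9·2·(T − 20.97) + 254.5·0.385·(T − 20.97) = 0
87.38(T − 329.3) + 855.8(T − 20.97) + 97.98(T − 20.97) = 0
(87.38 + 855.8 + 97.98) T = 87.38·329.3 + 855.8·20.97 + 97.98·20.97
T = 48775 / 1041.2 = 46.8 °C

T_f ≈ 46.8 °C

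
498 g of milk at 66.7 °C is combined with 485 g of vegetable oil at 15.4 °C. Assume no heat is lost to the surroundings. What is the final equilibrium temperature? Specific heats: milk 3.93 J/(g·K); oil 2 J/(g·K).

Conservation of energy gives ΣQ = 0:
498×3.93×(T − 66.7) + 485×2×(T − 15.4) = 0
1957.1(T − 66.7) + 970(T − 15.4) = 0
2927.1 T = 145479
T = 145479 / 2927.1 = 49.7 °C

T_f ≈ 49.7 °C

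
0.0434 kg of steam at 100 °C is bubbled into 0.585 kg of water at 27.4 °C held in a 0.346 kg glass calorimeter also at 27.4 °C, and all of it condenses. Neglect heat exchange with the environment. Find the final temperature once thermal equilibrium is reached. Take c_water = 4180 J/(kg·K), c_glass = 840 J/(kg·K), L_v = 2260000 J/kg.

T_f ≈ 65.5 °C

Energy conservation, ΣQ = 0:
condense steam: −0.0434×2260000 = −98084; condensed water 100 °C→T: 181.41(T − 100); original water: 2445.3(T − 27.4); glass cup: 0.346×840×(T − 27.4) = 290.64(T − 27.4)
2917.4 T = 98084 + 18141 + 74965 = 191190
T ≈ 65.54 °C — below 100 °C, confirming all the steam condensed.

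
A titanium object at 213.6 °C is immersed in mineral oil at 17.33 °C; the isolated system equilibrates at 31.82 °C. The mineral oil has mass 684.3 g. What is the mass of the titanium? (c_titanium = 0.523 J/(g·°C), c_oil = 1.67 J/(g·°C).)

m ≈ 174 g

|Q_titanium| = |Q_oil|:
m·0.523·(213.6 − 31.82) = 684.3·1.67·(31.82 − 17.33)
95.07 m = 16559  ⇒  m ≈ 174.2 g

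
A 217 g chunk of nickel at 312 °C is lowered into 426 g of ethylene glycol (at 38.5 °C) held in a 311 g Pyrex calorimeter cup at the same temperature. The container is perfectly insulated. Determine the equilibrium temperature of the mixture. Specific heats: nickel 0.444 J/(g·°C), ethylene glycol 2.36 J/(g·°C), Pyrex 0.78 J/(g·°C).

T_f ≈ 58.1 °C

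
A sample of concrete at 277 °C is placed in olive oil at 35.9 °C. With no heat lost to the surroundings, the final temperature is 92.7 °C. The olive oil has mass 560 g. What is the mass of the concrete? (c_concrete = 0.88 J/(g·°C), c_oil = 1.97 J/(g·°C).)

m ≈ 386 g

Taking heat into each body as positive, Σ m c ΔT = 0:
m×0.88×(92.7 − 277) + 560×1.97×(92.7 − 35.9) = 0
-162.18 m = -62662
m = -62662/-162.18 ≈ 386.4 g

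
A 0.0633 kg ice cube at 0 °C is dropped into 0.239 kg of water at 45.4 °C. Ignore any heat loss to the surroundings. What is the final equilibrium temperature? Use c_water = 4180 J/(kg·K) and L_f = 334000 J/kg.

T_f ≈ 19.2 °C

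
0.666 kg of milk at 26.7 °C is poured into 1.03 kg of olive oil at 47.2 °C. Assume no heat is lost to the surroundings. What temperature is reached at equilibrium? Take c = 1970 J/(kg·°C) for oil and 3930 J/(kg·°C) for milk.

T_f ≈ 35.7 °C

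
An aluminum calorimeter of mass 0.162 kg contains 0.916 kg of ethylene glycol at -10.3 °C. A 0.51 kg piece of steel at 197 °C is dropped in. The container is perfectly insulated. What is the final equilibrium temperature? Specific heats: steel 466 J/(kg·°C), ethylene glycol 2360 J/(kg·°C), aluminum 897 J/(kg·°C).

T_f ≈ 9.1 °C

Let T be the final temperature. ΣQ_i = 0:
0.51·466·(T − 197) + 0.916·2360·(T − (-10.3)) + 0.162·897·(T − (-10.3)) = 0
2544.7 T = 23056
T = 23056 / 2544.7 = 9.06 °C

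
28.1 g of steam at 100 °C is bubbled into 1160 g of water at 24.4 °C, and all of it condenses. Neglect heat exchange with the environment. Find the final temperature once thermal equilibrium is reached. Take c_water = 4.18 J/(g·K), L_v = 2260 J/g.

T_f ≈ 39.0 °C

Conservation of energy gives ΣQ = 0:
condense steam: −28.1·2260 = −63506
  condensed water 100 °C→T: 117.46(T − 100)
  water warms: 1160·4.18·(T − 24.4) = 4848.8(T − 24.4)
4966.3 T = 63506 + 11746 + 118311 = 193563
T ≈ 38.98 °C (< 100 °C, so full condensation is consistent).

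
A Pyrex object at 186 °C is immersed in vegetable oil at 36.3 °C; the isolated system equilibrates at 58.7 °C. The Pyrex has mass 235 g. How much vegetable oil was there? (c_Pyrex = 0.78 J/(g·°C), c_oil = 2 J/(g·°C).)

|Q_Pyrex| = |Q_oil|:
235×0.78×(186 − 58.7) = m×2×(58.7 − 36.3)
44.8 m = 23334  ⇒  m ≈ 520.9 g

m ≈ 521 g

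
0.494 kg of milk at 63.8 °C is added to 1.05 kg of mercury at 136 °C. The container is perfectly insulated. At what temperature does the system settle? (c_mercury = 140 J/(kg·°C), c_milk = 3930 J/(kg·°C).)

T_f ≈ 68.9 °C

T_f = Σ m_i c_i T_i / Σ m_i c_i:
T_f = (147·136 + 1941.4·63.8) / (147 + 1941.4)
    = 143855 / 2088.4 ≈ 68.88 °C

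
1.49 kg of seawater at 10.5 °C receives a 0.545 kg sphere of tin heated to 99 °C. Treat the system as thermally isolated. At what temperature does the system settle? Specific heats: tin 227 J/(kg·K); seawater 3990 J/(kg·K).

T_f ≈ 12.3 °C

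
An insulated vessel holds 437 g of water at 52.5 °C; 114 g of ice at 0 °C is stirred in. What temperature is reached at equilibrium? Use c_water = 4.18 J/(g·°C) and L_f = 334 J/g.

T_f ≈ 25.1 °C

Energy balance with sensible and latent terms:
latent heat to melt: 114×334 = 38076; meltwater 0→T: 114×4.18×T = 476.52 T; water: 1826.7(T − 52.5)
2303.2 T = 95900 − 38076 = 57824
T ≈ 25.11 °C — above 0 °C, consistent with complete melting.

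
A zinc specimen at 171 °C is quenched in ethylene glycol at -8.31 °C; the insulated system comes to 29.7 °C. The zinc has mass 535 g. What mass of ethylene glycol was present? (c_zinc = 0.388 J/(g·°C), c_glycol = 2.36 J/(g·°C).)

m ≈ 327 g

|Q_zinc| = |Q_glycol|:
535·0.388·(171 − 29.7) = m·2.36·(29.7 − (-8.31))
89.7 m = 29331  ⇒  m ≈ 327 g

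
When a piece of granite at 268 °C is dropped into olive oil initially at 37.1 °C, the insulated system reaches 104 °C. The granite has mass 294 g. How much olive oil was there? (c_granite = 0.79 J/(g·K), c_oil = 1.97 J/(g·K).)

|Q_granite| = |Q_oil|:
294×0.79×(268 − 104) = m×1.97×(104 − 37.1)
131.79 m = 38091  ⇒  m ≈ 289 g

m ≈ 289 g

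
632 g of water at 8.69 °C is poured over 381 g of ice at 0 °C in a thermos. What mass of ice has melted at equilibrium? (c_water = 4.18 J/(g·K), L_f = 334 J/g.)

Cooling the water to 0 °C releases 632×4.18×8.69 = 22957 J.
To melt every bit of ice: 381×334 = 127254 J.
That's not enough to melt it all — equilibrium is at 0 °C with ice remaining.
m_melt = 22957 / L_f = 68.73 g.

m_melted ≈ 68.7 g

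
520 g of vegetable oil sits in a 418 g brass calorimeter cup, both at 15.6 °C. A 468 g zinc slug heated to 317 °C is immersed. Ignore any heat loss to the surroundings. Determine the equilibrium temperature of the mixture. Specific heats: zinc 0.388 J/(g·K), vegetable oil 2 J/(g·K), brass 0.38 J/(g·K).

T_f ≈ 55.2 °C

Conservation of energy gives ΣQ = 0:
468·0.388·(T − 317) + 520·2·(T − 15.6) + 418·0.38·(T − 15.6) = 0
181.58(T − 317) + 1040(T − 15.6) + 158.84(T − 15.6) = 0
(181.58 + 1040 + 158.84) T = 181.58·317 + 1040·15.6 + 158.84·15.6
T = 76264/1380.4 ≈ 55.25 °C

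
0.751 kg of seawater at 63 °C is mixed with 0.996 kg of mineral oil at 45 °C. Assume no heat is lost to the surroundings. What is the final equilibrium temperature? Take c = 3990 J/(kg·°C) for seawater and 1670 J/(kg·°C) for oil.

Heat lost by the seawater equals heat gained by the oil:
0.751×3990×(63 − T) = 0.996×1670×(T − 45)
2996.5(63 − T) = 1663.3(T − 45)
4659.8 T = 263628  ⇒  T ≈ 56.57 °C

T_f ≈ 56.6 °C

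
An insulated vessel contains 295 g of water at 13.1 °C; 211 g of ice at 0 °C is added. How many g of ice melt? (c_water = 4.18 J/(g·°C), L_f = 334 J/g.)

Cooling the water to 0 °C releases 295×4.18×13.1 = 16154 J.
Fully melting the ice requires m_ice L_f = 211×334 = 70474 J.
That's not enough to melt it all — equilibrium is at 0 °C with ice remaining.
m_melt = 16154 / L_f = 48.36 g.

m_melted ≈ 48.4 g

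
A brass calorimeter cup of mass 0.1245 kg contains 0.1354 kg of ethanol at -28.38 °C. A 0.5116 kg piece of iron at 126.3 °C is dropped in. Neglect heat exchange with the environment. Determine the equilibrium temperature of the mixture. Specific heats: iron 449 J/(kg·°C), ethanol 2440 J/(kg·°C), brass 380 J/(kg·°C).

Let T be the final temperature. ΣQ_i = 0:
0.5116*449*(T − 126.3) + 0.1354*2440*(T − (-28.38)) + 0.1245*380*(T − (-28.38)) = 0
229.71(T − 126.3) + 330.38(T − (-28.38)) + 47.31(T − (-28.38)) = 0
(229.71 + 330.38 + 47.31) T = 229.71*126.3 + 330.38*(-28.38) + 47.31*(-28.38)
T = 18293/607.39 ≈ 30.12 °C

T_f ≈ 30.1 °C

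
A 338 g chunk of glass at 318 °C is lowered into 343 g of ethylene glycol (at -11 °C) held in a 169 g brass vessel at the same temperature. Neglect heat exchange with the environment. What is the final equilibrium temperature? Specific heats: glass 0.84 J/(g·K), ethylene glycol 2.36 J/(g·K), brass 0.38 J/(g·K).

T_f ≈ 69.7 °C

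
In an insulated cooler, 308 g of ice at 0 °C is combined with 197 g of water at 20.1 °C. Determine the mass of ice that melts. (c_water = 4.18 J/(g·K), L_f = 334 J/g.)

m_melted ≈ 49.6 g

Water can give up m c ΔT = 197×4.18×20.1 = 16552 J before reaching 0 °C.
Melting all 308 g of ice would need 308×334 = 102872 J.
Since 16552 < 102872 J, not all the ice melts; equilibrium is at 0 °C.
m_melt = 16552 / L_f = 49.56 g.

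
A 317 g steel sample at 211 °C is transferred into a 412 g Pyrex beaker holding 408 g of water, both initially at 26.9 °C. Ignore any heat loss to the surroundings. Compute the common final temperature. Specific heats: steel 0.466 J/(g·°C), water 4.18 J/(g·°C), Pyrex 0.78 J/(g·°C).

T_f = Σ m_i c_i T_i / Σ m_i c_i:
T_f = (147.72·211 + 1705.4·26.9 + 321.36·26.9) / (147.72 + 1705.4 + 321.36)
    = 85690 / 2174.5 ≈ 39.41 °C

T_f ≈ 39.4 °C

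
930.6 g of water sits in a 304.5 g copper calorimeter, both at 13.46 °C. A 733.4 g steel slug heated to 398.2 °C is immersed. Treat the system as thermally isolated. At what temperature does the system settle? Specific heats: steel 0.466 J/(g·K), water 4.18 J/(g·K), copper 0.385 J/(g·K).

Let T be the final temperature. ΣQ_i = 0:
733.4·0.466·(T − 398.2) + 930.6·4.18·(T − 13.46) + 304.5·0.385·(T − 13.46) = 0
341.76(T − 398.2) + 3889.9(T − 13.46) + 117.23(T − 13.46) = 0
4348.9 T = 190027
T = 190027/4348.9 ≈ 43.70 °C

T_f ≈ 43.7 °C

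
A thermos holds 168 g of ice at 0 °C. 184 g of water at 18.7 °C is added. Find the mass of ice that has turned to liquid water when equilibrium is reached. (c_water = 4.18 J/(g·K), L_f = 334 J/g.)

Cooling the water to 0 °C releases 184·4.18·18.7 = 14383 J.
Melting all 168 g of ice would need 168·334 = 56112 J.
14383 J < 56112 J, so only part of the ice melts and the system sits at 0 °C.
Mass melted = 14383/334 ≈ 43.06 g.

m_melted ≈ 43.1 g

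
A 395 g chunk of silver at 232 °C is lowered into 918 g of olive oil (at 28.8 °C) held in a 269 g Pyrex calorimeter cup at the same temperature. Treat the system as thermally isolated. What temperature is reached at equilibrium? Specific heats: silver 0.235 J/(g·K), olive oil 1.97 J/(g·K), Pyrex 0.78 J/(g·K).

T_f ≈ 37.7 °C

Setting the total heat transfer to zero:
395·0.235·(T − 232) + 918·1.97·(T − 28.8) + 269·0.78·(T − 28.8) = 0
92.82(T − 232) + 1808.5(T − 28.8) + 209.82(T − 28.8) = 0
2111.1 T = 79662
T = 79662/2111.1 ≈ 37.73 °C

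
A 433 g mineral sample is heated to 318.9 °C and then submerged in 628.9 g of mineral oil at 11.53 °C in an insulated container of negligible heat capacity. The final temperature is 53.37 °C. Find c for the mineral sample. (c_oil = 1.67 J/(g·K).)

m_s c (T_s − T_f) = m_oil c_oil (T_f − T_0):
433×c×(318.9 − 53.37) = 628.9×1.67×(53.37 − 11.53)
114974 c = 43943  ⇒  c ≈ 0.3822 J/(g·K)

c ≈ 0.382 J/(g·K)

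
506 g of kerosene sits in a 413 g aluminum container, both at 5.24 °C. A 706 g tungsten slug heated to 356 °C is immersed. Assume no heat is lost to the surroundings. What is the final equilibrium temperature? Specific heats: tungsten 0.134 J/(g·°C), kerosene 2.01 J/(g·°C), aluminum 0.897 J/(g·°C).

T_f ≈ 27.6 °C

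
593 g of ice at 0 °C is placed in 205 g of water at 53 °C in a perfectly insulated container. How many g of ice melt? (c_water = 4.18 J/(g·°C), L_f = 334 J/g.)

Cooling the water to 0 °C releases 205×4.18×53 = 45416 J.
Fully melting the ice requires m_ice L_f = 593×334 = 198062 J.
Since 45416 < 198062 J, not all the ice melts; equilibrium is at 0 °C.
m_melted×334 = 45416  ⇒  m_melted ≈ 136 g.

m_melted ≈ 136 g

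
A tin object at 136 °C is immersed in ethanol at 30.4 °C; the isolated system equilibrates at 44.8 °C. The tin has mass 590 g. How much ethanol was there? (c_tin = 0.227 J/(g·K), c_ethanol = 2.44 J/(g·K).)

m ≈ 348 g

Conservation of energy gives ΣQ = 0:
590·0.227·(44.8 − 136) + m·2.44·(44.8 − 30.4) = 0
35.14 m = 12214
m = 12214/35.14 ≈ 347.6 g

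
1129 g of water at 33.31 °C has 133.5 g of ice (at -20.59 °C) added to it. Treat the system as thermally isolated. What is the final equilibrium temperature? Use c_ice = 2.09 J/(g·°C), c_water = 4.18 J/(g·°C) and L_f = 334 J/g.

T_f ≈ 20.2 °C

Energy conservation, ΣQ = 0:
ice -20.59→0 °C: 133.5·2.09·20.59 = 5744.9
  latent heat to melt: 133.5·334 = 44589
  warm the meltwater: 558.03 T
  water cools: 1129·4.18·(T − 33.31) = 4719.2(T − 33.31)
5277.2 T = 157197 − 50334 = 106863
T ≈ 20.25 °C (positive, so assuming full melt was valid).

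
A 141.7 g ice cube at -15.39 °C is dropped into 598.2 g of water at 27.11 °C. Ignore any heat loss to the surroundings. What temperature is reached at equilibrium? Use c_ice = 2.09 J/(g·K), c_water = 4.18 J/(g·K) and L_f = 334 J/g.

Energy conservation, ΣQ = 0:
ice -15.39→0 °C: 141.7·2.09·15.39 = 4557.8
  latent heat to melt: 141.7·334 = 47328
  meltwater 0→T: 141.7·4.18·T = 592.31 T
  water cools: 598.2·4.18·(T − 27.11) = 2500.5(T − 27.11)
3092.8 T = 67788 − 51886 = 15902
T ≈ 5.14 °C — above 0 °C, consistent with complete melting.

T_f ≈ 5.1 °C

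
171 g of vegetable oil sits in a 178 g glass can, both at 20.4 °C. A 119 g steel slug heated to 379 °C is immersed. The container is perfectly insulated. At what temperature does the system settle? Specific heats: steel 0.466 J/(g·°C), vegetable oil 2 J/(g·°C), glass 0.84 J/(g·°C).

Energy conservation, ΣQ = 0:
119*0.466*(T − 379) + 171*2*(T − 20.4) + 178*0.84*(T − 20.4) = 0
55.45(T − 379) + 342(T − 20.4) + 149.52(T − 20.4) = 0
546.97 T = 31044
T = 31044 / 546.97 = 56.8 °C

T_f ≈ 56.8 °C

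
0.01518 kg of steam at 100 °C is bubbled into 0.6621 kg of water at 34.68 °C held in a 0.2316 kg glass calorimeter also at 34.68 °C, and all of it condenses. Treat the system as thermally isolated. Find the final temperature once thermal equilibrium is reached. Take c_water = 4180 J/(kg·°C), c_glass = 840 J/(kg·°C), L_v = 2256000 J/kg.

T_f ≈ 47.4 °C

Energy conservation, ΣQ = 0:
latent heat released on condensation: 0.01518×2256000 = 34246
  condensate cools 100→T: 0.01518×4180×(T − 100) = 63.45(T − 100)
  water warms: 0.6621×4180×(T − 34.68) = 2767.6(T − 34.68)
  glass cup: 0.2316×840×(T − 34.68) = 194.54(T − 34.68)
3025.6 T = 34246 + 6345.2 + 102726 = 143318
T ≈ 47.37 °C, under the boiling point, so the assumption holds.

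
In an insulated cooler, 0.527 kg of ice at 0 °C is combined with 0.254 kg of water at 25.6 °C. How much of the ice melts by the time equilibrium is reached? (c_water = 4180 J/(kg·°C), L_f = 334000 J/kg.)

m_melted ≈ 0.0814 kg

Cooling the water to 0 °C releases 0.254·4180·25.6 = 27180 J.
Melting all 0.527 kg of ice would need 0.527·334000 = 176018 J.
That's not enough to melt it all — equilibrium is at 0 °C with ice remaining.
Mass melted = 27180/334000 ≈ 0.08138 kg.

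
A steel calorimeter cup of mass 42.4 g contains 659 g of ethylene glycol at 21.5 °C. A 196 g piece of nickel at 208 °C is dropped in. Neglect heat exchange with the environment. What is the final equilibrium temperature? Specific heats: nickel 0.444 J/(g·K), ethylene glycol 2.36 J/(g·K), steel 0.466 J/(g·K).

T_f ≈ 31.3 °C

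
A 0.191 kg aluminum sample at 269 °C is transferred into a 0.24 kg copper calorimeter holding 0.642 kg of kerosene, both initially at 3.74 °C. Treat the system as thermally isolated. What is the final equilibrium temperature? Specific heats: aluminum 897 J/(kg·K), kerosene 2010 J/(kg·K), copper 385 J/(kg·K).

T_f ≈ 33.0 °C

Taking heat into each body as positive, Σ m c ΔT = 0:
0.191*897*(T − 269) + 0.642*2010*(T − 3.74) + 0.24*385*(T − 3.74) = 0
171.33(T − 269) + 1290.4(T − 3.74) + 92.4(T − 3.74) = 0
(171.33 + 1290.4 + 92.4) T = 171.33*269 + 1290.4*3.74 + 92.4*3.74
T ≈ 32.98 °C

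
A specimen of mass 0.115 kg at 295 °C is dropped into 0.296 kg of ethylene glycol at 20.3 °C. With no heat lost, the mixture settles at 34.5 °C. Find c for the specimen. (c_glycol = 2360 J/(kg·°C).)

c ≈ 331 J/(kg·°C)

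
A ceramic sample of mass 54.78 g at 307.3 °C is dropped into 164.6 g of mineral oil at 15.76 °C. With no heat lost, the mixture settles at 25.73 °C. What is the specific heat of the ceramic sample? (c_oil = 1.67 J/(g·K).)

m_s c (T_s − T_f) = m_oil c_oil (T_f − T_0):
54.78×c×(307.3 − 25.73) = 164.6×1.67×(25.73 − 15.76)
15424 c = 2740.6  ⇒  c ≈ 0.1777 J/(g·K)

c ≈ 0.178 J/(g·K)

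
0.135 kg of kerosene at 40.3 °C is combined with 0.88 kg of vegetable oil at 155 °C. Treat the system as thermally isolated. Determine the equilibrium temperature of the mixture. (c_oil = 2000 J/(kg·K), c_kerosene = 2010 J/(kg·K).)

T_f ≈ 139.7 °C

T_f = Σ m_i c_i T_i / Σ m_i c_i:
T_f = (1760·155 + 271.35·40.3) / (1760 + 271.35)
    = 283735 / 2031.3 ≈ 139.68 °C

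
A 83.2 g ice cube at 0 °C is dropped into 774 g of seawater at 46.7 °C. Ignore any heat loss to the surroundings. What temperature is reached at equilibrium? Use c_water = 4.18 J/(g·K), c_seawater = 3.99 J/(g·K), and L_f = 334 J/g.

Taking heat into each body as positive, Σ m c ΔT = 0:
fusion: m_ice L_f = 83.2·334 = 27789; meltwater 0→T: 83.2·4.18·T = 347.78 T; seawater: 3088.3(T − 46.7)
3436 T = 144222 − 27789 = 116433
T ≈ 33.89 °C — above 0 °C, consistent with complete melting.

T_f ≈ 33.9 °C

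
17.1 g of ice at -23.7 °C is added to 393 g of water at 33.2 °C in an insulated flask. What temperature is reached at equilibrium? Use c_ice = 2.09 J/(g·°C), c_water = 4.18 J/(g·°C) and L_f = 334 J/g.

T_f ≈ 28.0 °C

Energy balance with sensible and latent terms:
ice -23.7→0 °C: 17.1·2.09·23.7 = 847.01
  melt ice: 17.1·334 = 5711.4
  warm the meltwater: 71.48 T
  water: 1642.7(T − 33.2)
1714.2 T = 54539 − 6558.4 = 47981
T ≈ 27.99 °C. Since T > 0 °C, the all-ice-melts assumption holds.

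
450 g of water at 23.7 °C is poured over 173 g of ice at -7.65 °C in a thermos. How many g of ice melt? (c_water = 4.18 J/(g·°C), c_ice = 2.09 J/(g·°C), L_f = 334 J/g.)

Cooling the water to 0 °C releases 450×4.18×23.7 = 44580 J.
Warming the ice to 0 °C takes 173×2.09×7.65 = 2766 J, leaving 41814 J for melting.
To melt every bit of ice: 173×334 = 57782 J.
41814 J < 57782 J, so only part of the ice melts and the system sits at 0 °C.
m_melt = 41814 / L_f = 125.2 g.

m_melted ≈ 125 g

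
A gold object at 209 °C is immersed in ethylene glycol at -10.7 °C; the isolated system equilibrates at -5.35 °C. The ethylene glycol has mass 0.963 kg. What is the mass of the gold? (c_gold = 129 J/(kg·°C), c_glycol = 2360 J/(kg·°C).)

m ≈ 0.44 kg

Let T be the final temperature. ΣQ_i = 0:
m×129×(-5.35 − 209) + 0.963×2360×(-5.35 − (-10.7)) = 0
-27651 m = -12159
m = -12159/-27651 ≈ 0.4397 kg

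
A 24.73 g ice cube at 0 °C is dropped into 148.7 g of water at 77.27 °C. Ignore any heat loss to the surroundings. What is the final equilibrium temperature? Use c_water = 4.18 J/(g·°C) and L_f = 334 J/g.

T_f ≈ 54.9 °C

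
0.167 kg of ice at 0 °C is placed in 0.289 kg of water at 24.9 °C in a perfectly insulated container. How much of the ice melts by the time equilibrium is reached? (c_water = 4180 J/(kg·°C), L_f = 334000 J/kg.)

m_melted ≈ 0.0901 kg

Cooling the water to 0 °C releases 0.289·4180·24.9 = 30080 J.
Fully melting the ice requires m_ice L_f = 0.167·334000 = 55778 J.
30080 J < 55778 J, so only part of the ice melts and the system sits at 0 °C.
Mass melted = 30080/334000 ≈ 0.09006 kg.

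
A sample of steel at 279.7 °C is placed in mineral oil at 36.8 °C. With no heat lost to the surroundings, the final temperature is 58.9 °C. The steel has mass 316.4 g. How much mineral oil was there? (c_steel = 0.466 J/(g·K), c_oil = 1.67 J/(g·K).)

m ≈ 882 g

Setting the total heat transfer to zero:
316.4×0.466×(58.9 − 279.7) + m×1.67×(58.9 − 36.8) = 0
36.91 m = 32555
m = 32555/36.91 ≈ 882.1 g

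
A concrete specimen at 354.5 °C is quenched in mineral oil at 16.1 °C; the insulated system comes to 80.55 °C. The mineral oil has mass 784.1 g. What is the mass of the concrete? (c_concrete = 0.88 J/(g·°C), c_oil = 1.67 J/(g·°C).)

Heat gained plus heat lost sum to zero:
m×0.88×(80.55 − 354.5) + 784.1×1.67×(80.55 − 16.1) = 0
-241.08 m = -84394
m = -84394/-241.08 ≈ 350.1 g

m ≈ 350 g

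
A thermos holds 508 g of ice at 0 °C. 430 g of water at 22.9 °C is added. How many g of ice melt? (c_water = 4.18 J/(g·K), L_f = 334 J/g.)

m_melted ≈ 123 g

Water can give up m c ΔT = 430×4.18×22.9 = 41160 J before reaching 0 °C.
Fully melting the ice requires m_ice L_f = 508×334 = 169672 J.
Since 41160 < 169672 J, not all the ice melts; equilibrium is at 0 °C.
Mass melted = 41160/334 ≈ 123.2 g.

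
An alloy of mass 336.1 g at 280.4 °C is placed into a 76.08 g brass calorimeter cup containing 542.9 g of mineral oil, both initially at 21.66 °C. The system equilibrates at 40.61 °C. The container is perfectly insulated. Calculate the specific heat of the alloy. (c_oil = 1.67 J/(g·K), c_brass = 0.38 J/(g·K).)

Taking heat into each body as positive, Σ m c ΔT = 0:
336.1·c·(40.61 − 280.4) + 542.9·1.67·(40.61 − 21.66) + 76.08·0.38·(40.61 − 21.66) = 0
-80593 c = -17729
c = -17729/-80593 ≈ 0.22 J/(g·K)

c ≈ 0.22 J/(g·K)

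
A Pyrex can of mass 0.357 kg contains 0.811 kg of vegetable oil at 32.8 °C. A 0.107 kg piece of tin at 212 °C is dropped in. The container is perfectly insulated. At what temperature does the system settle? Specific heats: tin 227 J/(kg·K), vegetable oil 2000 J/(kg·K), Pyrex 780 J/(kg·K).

Conservation of energy gives ΣQ = 0:
0.107×227×(T − 212) + 0.811×2000×(T − 32.8) + 0.357×780×(T − 32.8) = 0
24.29(T − 212) + 1622(T − 32.8) + 278.46(T − 32.8) = 0
(24.29 + 1622 + 278.46) T = 24.29×212 + 1622×32.8 + 278.46×32.8
T = 67484 / 1924.7 = 35.1 °C

T_f ≈ 35.1 °C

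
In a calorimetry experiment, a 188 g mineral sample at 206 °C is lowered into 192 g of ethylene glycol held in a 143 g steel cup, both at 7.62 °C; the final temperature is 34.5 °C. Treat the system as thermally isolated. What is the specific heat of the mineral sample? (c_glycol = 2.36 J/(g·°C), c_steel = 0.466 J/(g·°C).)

Heat gained plus heat lost sum to zero:
188×c×(34.5 − 206) + 192×2.36×(34.5 − 7.62) + 143×0.466×(34.5 − 7.62) = 0
-32242 c = -13971
c = -13971/-32242 ≈ 0.4333 J/(g·°C)

c ≈ 0.433 J/(g·°C)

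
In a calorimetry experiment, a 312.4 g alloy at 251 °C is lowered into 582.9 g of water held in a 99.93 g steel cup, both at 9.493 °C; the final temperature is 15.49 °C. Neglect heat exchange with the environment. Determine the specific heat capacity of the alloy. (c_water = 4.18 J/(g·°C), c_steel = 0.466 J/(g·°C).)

c ≈ 0.202 J/(g·°C)

Heat gained plus heat lost sum to zero:
312.4·c·(15.49 − 251) + 582.9·4.18·(15.49 − 9.493) + 99.93·0.466·(15.49 − 9.493) = 0
-73573 c = -14891
c = -14891/-73573 ≈ 0.2024 J/(g·°C)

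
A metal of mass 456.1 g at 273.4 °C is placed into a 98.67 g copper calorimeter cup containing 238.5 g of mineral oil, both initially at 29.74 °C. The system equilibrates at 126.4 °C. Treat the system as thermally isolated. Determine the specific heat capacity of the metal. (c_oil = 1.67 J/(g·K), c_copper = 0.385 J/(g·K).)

c ≈ 0.629 J/(g·K)

Let T be the final temperature. ΣQ_i = 0:
456.1·c·(126.4 − 273.4) + 238.5·1.67·(126.4 − 29.74) + 98.67·0.385·(126.4 − 29.74) = 0
-67047 c = -42171
c = -42171/-67047 ≈ 0.629 J/(g·K)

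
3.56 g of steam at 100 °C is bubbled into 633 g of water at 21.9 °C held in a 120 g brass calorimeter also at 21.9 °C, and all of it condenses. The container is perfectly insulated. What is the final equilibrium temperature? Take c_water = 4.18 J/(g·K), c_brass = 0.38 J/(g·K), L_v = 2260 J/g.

Conservation of energy gives ΣQ = 0:
latent heat released on condensation: 3.56·2260 = 8045.6; condensed water 100 °C→T: 14.88(T − 100); water warms: 633·4.18·(T − 21.9) = 2645.9(T − 21.9); cup: 45.6(T − 21.9)
2706.4 T = 8045.6 + 1488.1 + 58945 = 68478
T ≈ 25.30 °C, under the boiling point, so the assumption holds.

T_f ≈ 25.3 °C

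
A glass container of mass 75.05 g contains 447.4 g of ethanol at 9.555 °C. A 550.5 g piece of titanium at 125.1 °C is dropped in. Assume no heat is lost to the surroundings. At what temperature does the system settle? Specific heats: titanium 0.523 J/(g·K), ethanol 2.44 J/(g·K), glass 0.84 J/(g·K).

With ΣQ=0 the equilibrium temperature is the m·c-weighted mean:
T_f = (287.91*125.1 + 1091.7*9.555 + 63.04*9.555) / (287.91 + 1091.7 + 63.04)
    = 47051 / 1442.6 ≈ 32.62 °C

T_f ≈ 32.6 °C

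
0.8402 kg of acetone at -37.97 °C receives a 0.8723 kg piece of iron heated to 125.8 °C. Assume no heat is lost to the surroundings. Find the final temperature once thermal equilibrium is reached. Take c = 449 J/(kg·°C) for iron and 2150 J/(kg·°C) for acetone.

Taking heat into each body as positive, Σ m c ΔT = 0:
0.8723×449×(T − 125.8) + 0.8402×2150×(T − (-37.97)) = 0
2198.1 T = -19319
T = -19319 / 2198.1 = -8.79 °C

T_f ≈ -8.8 °C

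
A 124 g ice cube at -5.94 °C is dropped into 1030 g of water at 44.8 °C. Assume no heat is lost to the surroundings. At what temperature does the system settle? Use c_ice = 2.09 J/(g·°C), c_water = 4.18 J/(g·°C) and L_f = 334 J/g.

T_f ≈ 31.1 °C

Taking heat into each body as positive, Σ m c ΔT = 0:
warm ice to 0 °C: 124×2.09×(0 − (-5.94)) = 1539.4; melt ice: 124×334 = 41416; meltwater 0→T: 124×4.18×T = 518.32 T; water: 4305.4(T − 44.8)
4823.7 T = 192882 − 42955 = 149927
T ≈ 31.08 °C (positive, so assuming full melt was valid).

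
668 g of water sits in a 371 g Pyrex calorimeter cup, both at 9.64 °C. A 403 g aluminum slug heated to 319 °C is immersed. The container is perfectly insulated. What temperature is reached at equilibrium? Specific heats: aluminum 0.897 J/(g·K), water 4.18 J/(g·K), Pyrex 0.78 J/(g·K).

Let T be the final temperature. ΣQ_i = 0:
403×0.897×(T − 319) + 668×4.18×(T − 9.64) + 371×0.78×(T − 9.64) = 0
361.49(T − 319) + 2792.2(T − 9.64) + 289.38(T − 9.64) = 0
(361.49 + 2792.2 + 289.38) T = 361.49×319 + 2792.2×9.64 + 289.38×9.64
T = 145022/3443.1 ≈ 42.12 °C

T_f ≈ 42.1 °C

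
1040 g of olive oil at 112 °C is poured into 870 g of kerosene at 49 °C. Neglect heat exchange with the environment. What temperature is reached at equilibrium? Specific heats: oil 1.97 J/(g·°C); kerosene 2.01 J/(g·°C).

Setting the total heat transfer to zero:
1040*1.97*(T − 112) + 870*2.01*(T − 49) = 0
(2048.8 + 1748.7) T = 2048.8*112 + 1748.7*49
T ≈ 82.99 °C

T_f ≈ 83.0 °C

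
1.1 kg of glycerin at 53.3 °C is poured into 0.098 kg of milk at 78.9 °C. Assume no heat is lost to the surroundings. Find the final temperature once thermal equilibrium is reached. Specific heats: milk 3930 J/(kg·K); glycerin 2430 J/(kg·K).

T_f ≈ 56.5 °C

T_f = Σ m_i c_i T_i / Σ m_i c_i:
T_f = (385.14*78.9 + 2673*53.3) / (385.14 + 2673)
    = 172858 / 3058.1 ≈ 56.52 °C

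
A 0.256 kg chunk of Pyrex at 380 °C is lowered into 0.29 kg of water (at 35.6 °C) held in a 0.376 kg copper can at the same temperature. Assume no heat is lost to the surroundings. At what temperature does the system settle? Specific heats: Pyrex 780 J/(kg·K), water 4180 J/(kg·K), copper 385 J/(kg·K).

With ΣQ=0 the equilibrium temperature is the m·c-weighted mean:
T_f = (199.68·380 + 1212.2·35.6 + 144.76·35.6) / (199.68 + 1212.2 + 144.76)
    = 124186 / 1556.6 ≈ 79.78 °C

T_f ≈ 79.8 °C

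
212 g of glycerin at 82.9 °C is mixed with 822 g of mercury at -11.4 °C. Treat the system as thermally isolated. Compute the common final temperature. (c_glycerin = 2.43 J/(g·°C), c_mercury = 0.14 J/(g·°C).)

Conservation of energy gives ΣQ = 0:
212*2.43*(T − 82.9) + 822*0.14*(T − (-11.4)) = 0
515.16(T − 82.9) + 115.08(T − (-11.4)) = 0
630.24 T = 41395
T = 41395/630.24 ≈ 65.68 °C

T_f ≈ 65.7 °C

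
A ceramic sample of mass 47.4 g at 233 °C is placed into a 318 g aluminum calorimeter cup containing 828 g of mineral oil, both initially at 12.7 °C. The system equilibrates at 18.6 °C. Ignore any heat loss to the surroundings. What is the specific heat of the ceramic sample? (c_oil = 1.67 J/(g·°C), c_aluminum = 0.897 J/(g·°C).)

Taking heat into each body as positive, Σ m c ΔT = 0:
47.4×c×(18.6 − 233) + 828×1.67×(18.6 − 12.7) + 318×0.897×(18.6 − 12.7) = 0
-10163 c = -9841.2
c = -9841.2/-10163 ≈ 0.9684 J/(g·°C)

c ≈ 0.968 J/(g·°C)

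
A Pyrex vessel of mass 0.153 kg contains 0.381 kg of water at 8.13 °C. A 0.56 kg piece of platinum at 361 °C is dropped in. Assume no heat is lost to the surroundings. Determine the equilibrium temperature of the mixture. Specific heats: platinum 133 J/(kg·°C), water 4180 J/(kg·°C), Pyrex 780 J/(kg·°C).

T_f ≈ 22.8 °C

T_f = Σ m_i c_i T_i / Σ m_i c_i:
T_f = (74.48*361 + 1592.6*8.13 + 119.34*8.13) / (74.48 + 1592.6 + 119.34)
    = 40805 / 1786.4 ≈ 22.84 °C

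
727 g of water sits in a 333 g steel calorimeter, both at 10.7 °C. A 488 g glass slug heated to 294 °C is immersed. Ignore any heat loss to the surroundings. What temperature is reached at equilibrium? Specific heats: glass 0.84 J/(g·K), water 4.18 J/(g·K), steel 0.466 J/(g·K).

T_f ≈ 42.9 °C

Conservation of energy gives ΣQ = 0:
488·0.84·(T − 294) + 727·4.18·(T − 10.7) + 333·0.466·(T − 10.7) = 0
409.92(T − 294) + 3038.9(T − 10.7) + 155.18(T − 10.7) = 0
3604 T = 154693
T = 154693 / 3604 = 42.9 °C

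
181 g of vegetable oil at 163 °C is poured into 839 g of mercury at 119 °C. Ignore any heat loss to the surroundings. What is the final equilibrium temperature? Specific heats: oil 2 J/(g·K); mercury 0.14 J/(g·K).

T_f ≈ 152.2 °C

With ΣQ=0 the equilibrium temperature is the m·c-weighted mean:
T_f = (362·163 + 117.46·119) / (362 + 117.46)
    = 72984 / 479.46 ≈ 152.22 °C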